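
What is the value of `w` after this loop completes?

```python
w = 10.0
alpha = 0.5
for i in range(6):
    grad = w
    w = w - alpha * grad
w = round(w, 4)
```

Gradient descent: w = 10.0 * (1 - 0.5)^6
`w` takes the values: 10.0 → 5.0 → 2.5 → 1.25 → 0.625 → 0.3125 → 0.15625 → 0.1562

Answer: 0.1562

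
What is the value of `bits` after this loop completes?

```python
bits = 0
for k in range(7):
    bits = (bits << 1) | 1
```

Build 7 consecutive 1-bits: 0b1111111
`bits` takes the values: 0 → 1 → 3 → 7 → 15 → 31 → 63 → 127

Answer: 127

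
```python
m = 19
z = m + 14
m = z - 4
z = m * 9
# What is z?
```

Trace:
`m = 19` → m = 19
`z = m + 14` → z = 33
`m = z - 4` → m = 29
`z = m * 9` → z = 261
So z = 261

Answer: 261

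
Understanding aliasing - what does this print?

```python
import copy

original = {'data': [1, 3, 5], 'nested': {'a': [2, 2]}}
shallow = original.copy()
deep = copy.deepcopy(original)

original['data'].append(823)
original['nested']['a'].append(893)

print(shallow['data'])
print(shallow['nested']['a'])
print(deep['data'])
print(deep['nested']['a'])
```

Key concept: comparing shallow vs deep copy.
Step by step:
`original = {'data': [1, 3, 5], 'nested': {'a': [2, 2]}}` → original = {'data': [1, 3, 5], 'nested': {'a': [2, 2]}}
`shallow = original.copy()` → shallow = {'data': [1, 3, 5], 'nested': {'a': [2, 2]}}
`deep = copy.deepcopy(original)` → deep = {'data': [1, 3, 5], 'nested': {'a': [2, 2]}}
`original['data'].append(823)` → original = {'data': [1, 3, 5, 823], 'nested': {'a': [2, 2]}}; shallow = {'data': [1, 3, 5, 823], 'nested': {'a': [2, 2]}}
`original['nested']['a'].append(893)` → original = {'data': [1, 3, 5, 823], 'nested': {'a': [2, 2, 893]}}; shallow = {'data': [1, 3, 5, 823], 'nested': {'a': [2, 2, 893]}}
`print(shallow['data'])` → prints [1, 3, 5, 823]
`print(shallow['nested']['a'])` → prints [2, 2, 893]
`print(deep['data'])` → prints [1, 3, 5]
`print(deep['nested']['a'])` → prints [2, 2]

Answer:
[1, 3, 5, 823]
[2, 2, 893]
[1, 3, 5]
[2, 2]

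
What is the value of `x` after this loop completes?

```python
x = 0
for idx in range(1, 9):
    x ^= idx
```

XOR of 1 to 8
`x` takes the values: 0 → 1 → 3 → 0 → 4 → 1 → 7 → 0 → 8

Answer: 8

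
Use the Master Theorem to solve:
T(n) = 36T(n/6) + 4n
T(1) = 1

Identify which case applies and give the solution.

a=36, b=6, f(n)=4n. log_6(36) = 2. Since c=1 < 2, Case 1 applies: T(n) = Θ(n^log_b(a)) = O(n^2).

Answer: O(n^2) - Case 1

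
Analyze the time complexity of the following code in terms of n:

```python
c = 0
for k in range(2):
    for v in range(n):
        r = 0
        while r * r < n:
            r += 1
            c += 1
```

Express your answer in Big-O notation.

Each loop level contributes: 1 × n × √n. Multiplying the contributions gives O(n√n).

Answer: O(n√n)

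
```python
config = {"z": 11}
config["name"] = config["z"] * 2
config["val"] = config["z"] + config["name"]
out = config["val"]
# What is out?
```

Trace:
`config = {"z": 11}` → config = {'z': 11}
`config["name"] = config["z"] * 2` → config = {'z': 11, 'name': 22}
`config["val"] = config["z"] + config["name"]` → config = {'z': 11, 'name': 22, 'val': 33}
`out = config["val"]` → out = 33
So out = 33

Answer: 33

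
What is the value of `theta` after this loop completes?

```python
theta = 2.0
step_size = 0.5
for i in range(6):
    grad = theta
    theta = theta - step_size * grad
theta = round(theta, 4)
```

Gradient descent: w = 2.0 * (1 - 0.5)^6
`theta` takes the values: 2.0 → 1.0 → 0.5 → 0.25 → 0.125 → 0.0625 → 0.03125 → 0.0312

Answer: 0.0312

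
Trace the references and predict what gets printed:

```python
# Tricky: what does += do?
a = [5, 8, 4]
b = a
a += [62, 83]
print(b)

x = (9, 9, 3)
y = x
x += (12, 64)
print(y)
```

Key concept: += behavior differs for mutable vs immutable.
Step by step:
`a = [5, 8, 4]` → a = [5, 8, 4]
`b = a` → b = [5, 8, 4] (same object as a)
`a += [62, 83]` → a = [5, 8, 4, 62, 83] (same object as b); b = [5, 8, 4, 62, 83] (same object as a)
`print(b)` → prints [5, 8, 4, 62, 83]
`x = (9, 9, 3)` → x = (9, 9, 3)
`y = x` → y = (9, 9, 3)
`x += (12, 64)` → x = (9, 9, 3, 12, 64)
`print(y)` → prints (9, 9, 3)

Answer:
[5, 8, 4, 62, 83]
(9, 9, 3)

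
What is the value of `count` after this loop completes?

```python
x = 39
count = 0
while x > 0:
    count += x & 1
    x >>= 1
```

Count set bits in 39 (binary: 0b100111)
`count` takes the values: 0 → 1 → 2 → 3 → 4

Answer: 4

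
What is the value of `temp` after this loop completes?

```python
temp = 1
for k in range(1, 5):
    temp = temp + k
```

Start at 1, add 1 through 4
`temp` takes the values: 1 → 2 → 4 → 7 → 11

Answer: 11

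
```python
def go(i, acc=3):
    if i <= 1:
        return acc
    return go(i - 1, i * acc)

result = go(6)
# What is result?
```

Accumulator trace (n, acc): (6, 3) -> (5, 18) -> (4, 90) -> (3, 360) -> (2, 1080) -> (1, 2160) -> return 2160

Answer: 2160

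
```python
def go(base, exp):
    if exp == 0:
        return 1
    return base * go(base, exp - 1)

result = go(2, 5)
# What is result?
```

go(2, 5) = 2 * 2 * 2 * 2 * 2 = 32

Answer: 32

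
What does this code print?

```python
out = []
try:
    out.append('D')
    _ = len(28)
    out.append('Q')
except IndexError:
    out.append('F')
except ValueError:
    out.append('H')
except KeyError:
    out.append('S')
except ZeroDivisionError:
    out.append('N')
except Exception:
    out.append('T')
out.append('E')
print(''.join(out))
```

Execution trace: 'D' (try body) → 'T' (except Exception) → 'E' (after the try/except). Output: DTE

Answer: DTE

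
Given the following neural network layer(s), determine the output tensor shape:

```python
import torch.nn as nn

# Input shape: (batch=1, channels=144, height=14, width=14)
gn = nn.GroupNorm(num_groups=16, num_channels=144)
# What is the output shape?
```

Input: (1, 144, 14, 14) -> Output: (1, 144, 14, 14)

Answer: (1, 144, 14, 14)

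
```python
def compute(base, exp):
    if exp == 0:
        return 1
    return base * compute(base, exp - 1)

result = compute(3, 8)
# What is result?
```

compute(3, 8) = 3 * 3 * 3 * 3 * 3 * 3 * 3 * 3 = 6561

Answer: 6561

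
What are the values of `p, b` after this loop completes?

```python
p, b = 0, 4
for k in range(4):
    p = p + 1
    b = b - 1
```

p goes 0→4, b goes 4→0
`p, b` takes the values: (0, 4) → (1, 4) → (1, 3) → (2, 3) → (2, 2) → (3, 2) → (3, 1) → (4, 1) → (4, 0)

Answer: 4, 0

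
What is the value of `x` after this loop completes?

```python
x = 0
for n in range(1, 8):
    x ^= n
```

XOR of 1 to 7
`x` takes the values: 0 → 1 → 3 → 0 → 4 → 1 → 7 → 0

Answer: 0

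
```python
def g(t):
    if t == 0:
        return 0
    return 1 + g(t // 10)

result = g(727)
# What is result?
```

Count of digits of 727: 3

Answer: 3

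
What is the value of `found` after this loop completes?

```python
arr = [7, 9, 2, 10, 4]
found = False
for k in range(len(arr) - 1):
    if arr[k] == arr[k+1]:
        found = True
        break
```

Check consecutive duplicates in [7, 9, 2, 10, 4]
`found` takes the values: False

Answer: False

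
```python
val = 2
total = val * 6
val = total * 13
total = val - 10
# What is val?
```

Trace:
`val = 2` → val = 2
`total = val * 6` → total = 12
`val = total * 13` → val = 156
`total = val - 10` → total = 146
So val = 156

Answer: 156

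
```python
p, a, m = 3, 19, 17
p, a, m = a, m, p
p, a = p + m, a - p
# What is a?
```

Trace:
`p, a, m = 3, 19, 17` → p = 3; a = 19; m = 17
`p, a, m = a, m, p` → p = 19; a = 17; m = 3
`p, a = p + m, a - p` → p = 22; a = -2
So a = -2

Answer: -2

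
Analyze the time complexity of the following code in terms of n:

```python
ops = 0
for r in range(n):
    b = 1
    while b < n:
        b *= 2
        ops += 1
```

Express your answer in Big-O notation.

Each loop level contributes: n × log n. Multiplying the contributions gives O(n log n).

Answer: O(n log n)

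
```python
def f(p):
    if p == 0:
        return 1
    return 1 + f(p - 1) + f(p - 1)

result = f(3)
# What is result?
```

f(p) = 1 + 2·f(p-1), f(0)=1. Closed form: (1+1)·2^3 - 1 = 15.

Answer: 15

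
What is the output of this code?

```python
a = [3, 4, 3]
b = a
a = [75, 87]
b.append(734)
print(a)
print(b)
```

Key concept: rebinding vs mutation: a is rebound to a new list, b still points at the original.
Step by step:
`a = [3, 4, 3]` → a = [3, 4, 3]
`b = a` → b = [3, 4, 3] (same object as a)
`a = [75, 87]` → a = [75, 87]
`b.append(734)` → b = [3, 4, 3, 734]
`print(a)` → prints [75, 87]
`print(b)` → prints [3, 4, 3, 734]

Answer:
[75, 87]
[3, 4, 3, 734]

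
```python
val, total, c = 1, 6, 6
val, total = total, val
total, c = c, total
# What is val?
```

Trace:
`val, total, c = 1, 6, 6` → val = 1; total = 6; c = 6
`val, total = total, val` → val = 6; total = 1
`total, c = c, total` → total = 6; c = 1
So val = 6

Answer: 6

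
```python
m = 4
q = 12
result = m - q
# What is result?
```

Trace:
`m = 4` → m = 4
`q = 12` → q = 12
`result = m - q` → result = -8
So result = -8

Answer: -8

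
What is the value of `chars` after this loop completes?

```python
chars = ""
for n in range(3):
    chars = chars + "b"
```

Repeat 'b' 3 times
`chars` takes the values: "" → "b" → "bb" → "bbb"

Answer: "bbb"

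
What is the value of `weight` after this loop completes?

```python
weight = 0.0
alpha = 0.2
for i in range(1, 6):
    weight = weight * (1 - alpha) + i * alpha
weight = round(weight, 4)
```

Moving average with lr=0.2
`weight` takes the values: 0.0 → 0.2 → 0.56 → 1.048 → 1.6384 → 2.31072 → 2.3107

Answer: 2.3107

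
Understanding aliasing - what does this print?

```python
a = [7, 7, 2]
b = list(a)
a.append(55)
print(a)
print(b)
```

Key concept: list() constructor creates copy.
Step by step:
`a = [7, 7, 2]` → a = [7, 7, 2]
`b = list(a)` → b = [7, 7, 2]
`a.append(55)` → a = [7, 7, 2, 55]
`print(a)` → prints [7, 7, 2, 55]
`print(b)` → prints [7, 7, 2]

Answer:
[7, 7, 2, 55]
[7, 7, 2]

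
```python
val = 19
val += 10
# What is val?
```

Trace:
`val = 19` → val = 19
`val += 10` → val = 29
So val = 29

Answer: 29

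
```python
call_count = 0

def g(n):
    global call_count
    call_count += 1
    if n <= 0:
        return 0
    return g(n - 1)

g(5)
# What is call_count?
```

Linear recursion stepping by 1: 6 calls from n=5 down to ≤0.

Answer: 6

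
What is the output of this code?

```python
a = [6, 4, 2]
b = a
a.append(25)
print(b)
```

Key concept: basic list aliasing.
Step by step:
`a = [6, 4, 2]` → a = [6, 4, 2]
`b = a` → b = [6, 4, 2] (same object as a)
`a.append(25)` → a = [6, 4, 2, 25] (same object as b); b = [6, 4, 2, 25] (same object as a)
`print(b)` → prints [6, 4, 2, 25]

Answer: [6, 4, 2, 25]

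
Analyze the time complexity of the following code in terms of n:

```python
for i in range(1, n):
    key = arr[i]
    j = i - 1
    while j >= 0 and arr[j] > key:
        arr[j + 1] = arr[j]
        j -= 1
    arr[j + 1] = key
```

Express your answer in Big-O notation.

This is Insertion sort. Time complexity: O(n²).

Answer: O(n²)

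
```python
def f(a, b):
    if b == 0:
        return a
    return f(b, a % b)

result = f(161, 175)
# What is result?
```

f(161, 175) -> f(175, 161) -> f(161, 14) -> f(14, 7) -> f(7, 0) -> 7

Answer: 7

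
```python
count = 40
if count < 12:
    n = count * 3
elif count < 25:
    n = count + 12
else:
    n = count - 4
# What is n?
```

Trace:
`count = 40` → count = 40
`if count < 12: ...` → count < 12 is False, count < 25 is False, take else branch → n = 36
So n = 36

Answer: 36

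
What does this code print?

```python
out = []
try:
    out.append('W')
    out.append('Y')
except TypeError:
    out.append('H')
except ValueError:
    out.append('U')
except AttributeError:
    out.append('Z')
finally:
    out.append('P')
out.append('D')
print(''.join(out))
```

Execution trace: 'W' (try body) → 'Y' (try body, no exception) → 'P' (finally) → 'D' (after the try/except). Output: WYPD

Answer: WYPD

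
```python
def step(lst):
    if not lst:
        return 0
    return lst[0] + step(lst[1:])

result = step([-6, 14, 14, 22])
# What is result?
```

(-6) + 14 + 14 + 22 + 0 = 44

Answer: 44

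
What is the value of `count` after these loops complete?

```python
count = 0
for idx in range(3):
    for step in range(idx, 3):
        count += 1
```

Upper triangle: 3 + 2 + ... + 1
`count` takes the values: 0 → 1 → 2 → 3 → 4 → 5 → 6

Answer: 6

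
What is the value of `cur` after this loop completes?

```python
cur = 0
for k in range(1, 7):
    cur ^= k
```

XOR of 1 to 6
`cur` takes the values: 0 → 1 → 3 → 0 → 4 → 1 → 7

Answer: 7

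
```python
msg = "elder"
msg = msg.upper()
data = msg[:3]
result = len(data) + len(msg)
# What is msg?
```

Trace:
`msg = "elder"` → msg = 'elder'
`msg = msg.upper()` → msg = 'ELDER'
`data = msg[:3]` → data = 'ELD'
`result = len(data) + len(msg)` → result = 8
So msg = 'ELDER'

Answer: 'ELDER'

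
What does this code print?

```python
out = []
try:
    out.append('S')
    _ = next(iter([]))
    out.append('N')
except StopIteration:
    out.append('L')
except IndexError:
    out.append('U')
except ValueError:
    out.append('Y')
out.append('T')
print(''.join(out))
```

Execution trace: 'S' (try body) → 'L' (except StopIteration) → 'T' (after the try/except). Output: SLT

Answer: SLT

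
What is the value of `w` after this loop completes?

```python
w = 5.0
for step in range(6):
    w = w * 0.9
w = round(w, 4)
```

Exponential decay: 5.0 * 0.9^6
`w` takes the values: 5.0 → 4.5 → 4.05 → 3.645 → 3.2805 → 2.95245 → 2.657205 → 2.6572

Answer: 2.6572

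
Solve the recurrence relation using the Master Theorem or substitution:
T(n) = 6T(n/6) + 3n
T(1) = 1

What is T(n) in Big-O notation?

By Master Theorem: a=6, b=6, f(n)=3n. Since log_6(6) = 1 and f(n) = Θ(n^1), Case 2 applies. T(n) = O(n log n).

Answer: O(n log n)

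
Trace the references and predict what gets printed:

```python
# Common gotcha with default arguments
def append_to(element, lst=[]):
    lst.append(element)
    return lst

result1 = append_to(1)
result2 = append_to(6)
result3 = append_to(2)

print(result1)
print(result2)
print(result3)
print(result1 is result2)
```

Key concept: mutable default argument gotcha.
Step by step:
`result1 = append_to(1)` → result1 = [1]
`result2 = append_to(6)` → result1 = [1, 6] (same object as result2); result2 = [1, 6] (same object as result1)
`result3 = append_to(2)` → result1 = [1, 6, 2] (same object as result2, result3); result2 = [1, 6, 2] (same object as result1, result3); result3 = [1, 6, 2] (same object as result1, result2)
`print(result1)` → prints [1, 6, 2]
`print(result2)` → prints [1, 6, 2]
`print(result3)` → prints [1, 6, 2]
`print(result1 is result2)` → prints True

Answer:
[1, 6, 2]
[1, 6, 2]
[1, 6, 2]
True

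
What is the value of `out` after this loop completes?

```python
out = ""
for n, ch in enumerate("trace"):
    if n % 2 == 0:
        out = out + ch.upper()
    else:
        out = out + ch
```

Uppercase even positions in 'trace'
`out` takes the values: "" → "T" → "Tr" → "TrA" → "TrAc" → "TrAcE"

Answer: "TrAcE"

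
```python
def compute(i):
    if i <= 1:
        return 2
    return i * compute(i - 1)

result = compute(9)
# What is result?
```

compute(9) = 9 * 8 * 7 * 6 * 5 * 4 * 3 * 2 * 2 = 725760

Answer: 725760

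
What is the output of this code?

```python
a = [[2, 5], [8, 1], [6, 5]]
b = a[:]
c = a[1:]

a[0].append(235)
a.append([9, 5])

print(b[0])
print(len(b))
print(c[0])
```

Key concept: slice with nested mutation.
Step by step:
`a = [[2, 5], [8, 1], [6, 5]]` → a = [[2, 5], [8, 1], [6, 5]]
`b = a[:]` → b = [[2, 5], [8, 1], [6, 5]]
`c = a[1:]` → c = [[8, 1], [6, 5]]
`a[0].append(235)` → a = [[2, 5, 235], [8, 1], [6, 5]]; b = [[2, 5, 235], [8, 1], [6, 5]]
`a.append([9, 5])` → a = [[2, 5, 235], [8, 1], [6, 5], [9, 5]]
`print(b[0])` → prints [2, 5, 235]
`print(len(b))` → prints 3
`print(c[0])` → prints [8, 1]

Answer:
[2, 5, 235]
3
[8, 1]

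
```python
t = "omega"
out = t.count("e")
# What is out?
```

Trace:
`t = "omega"` → t = 'omega'
`out = t.count("e")` → out = 1
So out = 1

Answer: 1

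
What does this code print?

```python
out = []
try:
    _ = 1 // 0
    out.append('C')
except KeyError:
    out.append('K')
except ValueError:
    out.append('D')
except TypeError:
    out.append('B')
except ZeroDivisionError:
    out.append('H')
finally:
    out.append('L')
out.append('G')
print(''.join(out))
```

Execution trace: 'H' (except ZeroDivisionError) → 'L' (finally) → 'G' (after the try/except). Output: HLG

Answer: HLG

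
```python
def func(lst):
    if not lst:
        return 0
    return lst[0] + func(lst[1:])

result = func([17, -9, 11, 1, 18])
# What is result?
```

17 + (-9) + 11 + 1 + 18 + 0 = 38

Answer: 38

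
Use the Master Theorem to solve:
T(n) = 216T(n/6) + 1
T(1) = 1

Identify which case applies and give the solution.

a=216, b=6, f(n)=1. log_6(216) = 3. Since c=0 < 3, Case 1 applies: T(n) = Θ(n^log_b(a)) = O(n^3).

Answer: O(n^3) - Case 1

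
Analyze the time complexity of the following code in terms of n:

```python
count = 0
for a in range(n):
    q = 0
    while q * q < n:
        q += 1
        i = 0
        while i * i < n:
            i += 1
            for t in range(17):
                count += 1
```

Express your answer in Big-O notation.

Each loop level contributes: n × √n × √n × 1. Multiplying the contributions gives O(n^2).

Answer: O(n^2)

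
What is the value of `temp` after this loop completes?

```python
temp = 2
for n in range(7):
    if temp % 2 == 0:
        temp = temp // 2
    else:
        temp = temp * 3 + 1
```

Collatz-style transformation from 2
`temp` takes the values: 2 → 1 → 4 → 2 → 1 → 4 → 2 → 1

Answer: 1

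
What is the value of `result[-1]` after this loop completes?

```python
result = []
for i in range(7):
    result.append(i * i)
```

Last element of squares 0 to 6
`result` takes the values: [] → [0] → [0, 1] → [0, 1, 4] → [0, 1, 4, 9] → [0, 1, 4, 9, 16] → [0, 1, 4, 9, 16, 25] → [0, 1, 4, 9, 16, 25, 36]
So `result[-1]` = 36

Answer: 36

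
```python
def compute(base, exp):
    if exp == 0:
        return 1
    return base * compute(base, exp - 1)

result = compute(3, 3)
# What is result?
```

compute(3, 3) = 3 * 3 * 3 = 27

Answer: 27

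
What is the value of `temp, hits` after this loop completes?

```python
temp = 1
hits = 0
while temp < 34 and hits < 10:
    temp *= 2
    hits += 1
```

Double until >= 34 or 10 iterations
`temp, hits` takes the values: (1, 0) → (2, 0) → (2, 1) → (4, 1) → (4, 2) → (8, 2) → (8, 3) → (16, 3) → (16, 4) → (32, 4) → (32, 5) → (64, 5) → (64, 6)

Answer: 64, 6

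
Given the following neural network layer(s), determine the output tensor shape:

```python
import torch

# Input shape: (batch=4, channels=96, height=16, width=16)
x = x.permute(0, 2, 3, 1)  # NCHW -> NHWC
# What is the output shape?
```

Input: (4, 96, 16, 16) -> Output: (4, 16, 16, 96)

Answer: (4, 16, 16, 96)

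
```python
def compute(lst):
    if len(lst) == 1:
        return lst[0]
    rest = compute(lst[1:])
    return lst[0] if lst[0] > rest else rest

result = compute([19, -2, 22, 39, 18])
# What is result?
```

Recursive max over [19, -2, 22, 39, 18] = 39

Answer: 39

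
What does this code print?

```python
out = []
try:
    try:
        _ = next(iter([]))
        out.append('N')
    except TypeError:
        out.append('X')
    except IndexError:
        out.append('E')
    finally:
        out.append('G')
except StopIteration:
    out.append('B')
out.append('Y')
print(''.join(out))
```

Execution trace: 'G' (finally) → 'B' (outer except StopIteration) → 'Y' (after the try/except). Output: GBY

Answer: GBY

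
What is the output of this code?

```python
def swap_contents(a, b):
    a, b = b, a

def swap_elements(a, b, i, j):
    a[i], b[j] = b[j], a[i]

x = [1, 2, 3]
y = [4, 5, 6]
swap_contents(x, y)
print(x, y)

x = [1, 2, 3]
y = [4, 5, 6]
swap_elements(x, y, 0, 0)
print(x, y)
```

Key concept: parameter rebinding vs mutation.
Step by step:
`x = [1, 2, 3]` → x = [1, 2, 3]
`y = [4, 5, 6]` → y = [4, 5, 6]
`swap_contents(x, y)` → no visible change to tracked variables
`print(x, y)` → prints [1, 2, 3] [4, 5, 6]
`x = [1, 2, 3]` → x = [1, 2, 3]
`y = [4, 5, 6]` → y = [4, 5, 6]
`swap_elements(x, y, 0, 0)` → x = [4, 2, 3]; y = [1, 5, 6]
`print(x, y)` → prints [4, 2, 3] [1, 5, 6]

Answer:
[1, 2, 3] [4, 5, 6]
[4, 2, 3] [1, 5, 6]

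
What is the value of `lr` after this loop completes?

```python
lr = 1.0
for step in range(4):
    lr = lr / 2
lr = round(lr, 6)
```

Halving LR 4 times: 1 / 2^4
`lr` takes the values: 1.0 → 0.5 → 0.25 → 0.125 → 0.0625

Answer: 0.0625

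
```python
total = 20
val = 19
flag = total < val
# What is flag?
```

Trace:
`total = 20` → total = 20
`val = 19` → val = 19
`flag = total < val` → flag = False
So flag = False

Answer: False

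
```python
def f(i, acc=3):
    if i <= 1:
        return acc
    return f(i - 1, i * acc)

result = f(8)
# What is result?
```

Accumulator trace (n, acc): (8, 3) -> (7, 24) -> (6, 168) -> (5, 1008) -> (4, 5040) -> (3, 20160) -> (2, 60480) -> (1, 120960) -> return 120960

Answer: 120960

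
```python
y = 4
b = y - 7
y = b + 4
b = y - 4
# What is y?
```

Trace:
`y = 4` → y = 4
`b = y - 7` → b = -3
`y = b + 4` → y = 1
`b = y - 4` → b = -3
So y = 1

Answer: 1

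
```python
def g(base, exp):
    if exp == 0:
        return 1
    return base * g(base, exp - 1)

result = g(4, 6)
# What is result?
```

g(4, 6) = 4 * 4 * 4 * 4 * 4 * 4 = 4096

Answer: 4096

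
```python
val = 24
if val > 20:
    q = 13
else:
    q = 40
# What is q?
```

Trace:
`val = 24` → val = 24
`if val > 20: ...` → val > 20 is True → q = 13
So q = 13

Answer: 13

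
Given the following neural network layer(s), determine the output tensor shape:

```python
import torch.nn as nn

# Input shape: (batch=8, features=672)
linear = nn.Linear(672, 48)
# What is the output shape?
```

Input: (8, 672) -> Output: (8, 48)

Answer: (8, 48)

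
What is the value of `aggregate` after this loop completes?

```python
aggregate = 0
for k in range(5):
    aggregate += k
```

Sum of 0 to 4 = 10
`aggregate` takes the values: 0 → 1 → 3 → 6 → 10

Answer: 10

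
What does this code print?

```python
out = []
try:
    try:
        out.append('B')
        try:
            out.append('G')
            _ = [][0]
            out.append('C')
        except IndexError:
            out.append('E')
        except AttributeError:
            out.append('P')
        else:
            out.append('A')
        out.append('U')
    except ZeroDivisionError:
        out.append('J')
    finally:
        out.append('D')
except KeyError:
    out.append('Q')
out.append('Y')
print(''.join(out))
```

Execution trace: 'B' (try body) → 'G' (inner try body) → 'E' (inner except IndexError) → 'U' (try body, no exception) → 'D' (finally) → 'Y' (after the try/except). Output: BGEUDY

Answer: BGEUDY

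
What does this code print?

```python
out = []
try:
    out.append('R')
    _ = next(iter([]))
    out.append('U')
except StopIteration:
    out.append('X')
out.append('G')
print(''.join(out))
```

Execution trace: 'R' (try body) → 'X' (except StopIteration) → 'G' (after the try/except). Output: RXG

Answer: RXG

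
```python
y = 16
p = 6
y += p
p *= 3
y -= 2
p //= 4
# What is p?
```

Trace:
`y = 16` → y = 16
`p = 6` → p = 6
`y += p` → y = 22
`p *= 3` → p = 18
`y -= 2` → y = 20
`p //= 4` → p = 4
So p = 4

Answer: 4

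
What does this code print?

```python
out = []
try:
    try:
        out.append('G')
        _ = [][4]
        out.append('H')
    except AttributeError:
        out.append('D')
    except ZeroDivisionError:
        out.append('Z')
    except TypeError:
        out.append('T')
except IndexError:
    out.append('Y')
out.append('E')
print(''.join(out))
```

Execution trace: 'G' (try body) → 'Y' (outer except IndexError) → 'E' (after the try/except). Output: GYE

Answer: GYE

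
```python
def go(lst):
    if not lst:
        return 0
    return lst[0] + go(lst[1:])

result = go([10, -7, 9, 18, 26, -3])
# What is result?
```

10 + (-7) + 9 + 18 + 26 + (-3) + 0 = 53

Answer: 53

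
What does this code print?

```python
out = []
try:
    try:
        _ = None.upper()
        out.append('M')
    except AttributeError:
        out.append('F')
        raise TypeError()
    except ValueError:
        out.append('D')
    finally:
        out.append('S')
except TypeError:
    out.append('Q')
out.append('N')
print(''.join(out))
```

Execution trace: 'F' (except AttributeError) → 'S' (finally) → 'Q' (outer except TypeError) → 'N' (after the try/except). Output: FSQN

Answer: FSQN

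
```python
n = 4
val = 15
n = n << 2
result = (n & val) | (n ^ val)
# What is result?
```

Trace:
`n = 4` → n = 4
`val = 15` → val = 15
`n = n << 2` → n = 16
`result = (n & val) | (n ^ val)` → result = 31
So result = 31

Answer: 31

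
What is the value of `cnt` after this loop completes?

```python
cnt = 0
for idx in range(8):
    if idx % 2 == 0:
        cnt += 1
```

Count numbers divisible by 2 in range(8)
`cnt` takes the values: 0 → 1 → 2 → 3 → 4

Answer: 4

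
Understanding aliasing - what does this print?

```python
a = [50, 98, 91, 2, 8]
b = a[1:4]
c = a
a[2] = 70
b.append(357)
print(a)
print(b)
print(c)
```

Key concept: slice vs alias.
Step by step:
`a = [50, 98, 91, 2, 8]` → a = [50, 98, 91, 2, 8]
`b = a[1:4]` → b = [98, 91, 2]
`c = a` → c = [50, 98, 91, 2, 8] (same object as a)
`a[2] = 70` → a = [50, 98, 70, 2, 8] (same object as c); c = [50, 98, 70, 2, 8] (same object as a)
`b.append(357)` → b = [98, 91, 2, 357]
`print(a)` → prints [50, 98, 70, 2, 8]
`print(b)` → prints [98, 91, 2, 357]
`print(c)` → prints [50, 98, 70, 2, 8]

Answer:
[50, 98, 70, 2, 8]
[98, 91, 2, 357]
[50, 98, 70, 2, 8]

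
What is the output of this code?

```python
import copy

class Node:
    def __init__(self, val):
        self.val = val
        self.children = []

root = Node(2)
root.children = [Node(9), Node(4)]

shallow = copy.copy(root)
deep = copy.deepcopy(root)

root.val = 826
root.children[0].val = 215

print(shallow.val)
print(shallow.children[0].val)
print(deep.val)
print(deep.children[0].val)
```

Key concept: deep copy with custom objects.
Step by step:
`root = Node(2)` → root = Node(val=2, children=[])
`root.children = [Node(9), Node(4)]` → root = Node(val=2, children=[Node(val=9, children=[]), Node(val=4, children=[])])
`shallow = copy.copy(root)` → shallow = Node(val=2, children=[Node(val=9, children=[]), Node(val=4, children=[])])
`deep = copy.deepcopy(root)` → deep = Node(val=2, children=[Node(val=9, children=[]), Node(val=4, children=[])])
`root.val = 826` → root = Node(val=826, children=[Node(val=9, children=[]), Node(val=4, children=[])])
`root.children[0].val = 215` → root = Node(val=826, children=[Node(val=215, children=[]), Node(val=4, children=[])]); shallow = Node(val=2, children=[Node(val=215, children=[]), Node(val=4, children=[])])
`print(shallow.val)` → prints 2
`print(shallow.children[0].val)` → prints 215
`print(deep.val)` → prints 2
`print(deep.children[0].val)` → prints 9

Answer:
2
215
2
9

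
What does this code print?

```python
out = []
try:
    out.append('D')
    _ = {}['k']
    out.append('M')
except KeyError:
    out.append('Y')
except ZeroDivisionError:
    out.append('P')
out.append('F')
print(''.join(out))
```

Execution trace: 'D' (try body) → 'Y' (except KeyError) → 'F' (after the try/except). Output: DYF

Answer: DYF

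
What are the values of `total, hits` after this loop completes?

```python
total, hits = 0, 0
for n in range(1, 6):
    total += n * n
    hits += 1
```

Sum of squares and count
`total, hits` takes the values: (0, 0) → (1, 0) → (1, 1) → (5, 1) → (5, 2) → (14, 2) → (14, 3) → (30, 3) → (30, 4) → (55, 4) → (55, 5)

Answer: 55, 5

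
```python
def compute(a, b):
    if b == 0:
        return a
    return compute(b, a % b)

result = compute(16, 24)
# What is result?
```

compute(16, 24) -> compute(24, 16) -> compute(16, 8) -> compute(8, 0) -> 8

Answer: 8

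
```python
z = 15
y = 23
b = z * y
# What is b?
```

Trace:
`z = 15` → z = 15
`y = 23` → y = 23
`b = z * y` → b = 345
So b = 345

Answer: 345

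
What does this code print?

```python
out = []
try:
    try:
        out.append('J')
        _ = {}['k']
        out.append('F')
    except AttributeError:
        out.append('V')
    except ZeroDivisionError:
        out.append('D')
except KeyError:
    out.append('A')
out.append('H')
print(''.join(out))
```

Execution trace: 'J' (try body) → 'A' (outer except KeyError) → 'H' (after the try/except). Output: JAH

Answer: JAH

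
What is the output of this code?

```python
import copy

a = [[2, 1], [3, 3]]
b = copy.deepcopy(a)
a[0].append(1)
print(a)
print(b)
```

Key concept: deep copy is fully independent.
Step by step:
`a = [[2, 1], [3, 3]]` → a = [[2, 1], [3, 3]]
`b = copy.deepcopy(a)` → b = [[2, 1], [3, 3]]
`a[0].append(1)` → a = [[2, 1, 1], [3, 3]]
`print(a)` → prints [[2, 1, 1], [3, 3]]
`print(b)` → prints [[2, 1], [3, 3]]

Answer:
[[2, 1, 1], [3, 3]]
[[2, 1], [3, 3]]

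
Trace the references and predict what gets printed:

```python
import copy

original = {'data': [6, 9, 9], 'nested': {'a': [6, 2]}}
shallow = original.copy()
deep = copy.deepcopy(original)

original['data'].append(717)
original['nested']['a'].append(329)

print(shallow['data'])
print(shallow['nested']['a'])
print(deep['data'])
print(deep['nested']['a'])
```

Key concept: comparing shallow vs deep copy.
Step by step:
`original = {'data': [6, 9, 9], 'nested': {'a': [6, 2]}}` → original = {'data': [6, 9, 9], 'nested': {'a': [6, 2]}}
`shallow = original.copy()` → shallow = {'data': [6, 9, 9], 'nested': {'a': [6, 2]}}
`deep = copy.deepcopy(original)` → deep = {'data': [6, 9, 9], 'nested': {'a': [6, 2]}}
`original['data'].append(717)` → original = {'data': [6, 9, 9, 717], 'nested': {'a': [6, 2]}}; shallow = {'data': [6, 9, 9, 717], 'nested': {'a': [6, 2]}}
`original['nested']['a'].append(329)` → original = {'data': [6, 9, 9, 717], 'nested': {'a': [6, 2, 329]}}; shallow = {'data': [6, 9, 9, 717], 'nested': {'a': [6, 2, 329]}}
`print(shallow['data'])` → prints [6, 9, 9, 717]
`print(shallow['nested']['a'])` → prints [6, 2, 329]
`print(deep['data'])` → prints [6, 9, 9]
`print(deep['nested']['a'])` → prints [6, 2]

Answer:
[6, 9, 9, 717]
[6, 2, 329]
[6, 9, 9]
[6, 2]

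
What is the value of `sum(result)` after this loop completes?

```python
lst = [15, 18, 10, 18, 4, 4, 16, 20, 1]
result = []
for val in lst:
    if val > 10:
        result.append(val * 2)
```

Sum of doubled values > 10
`result` takes the values: [] → [30] → [30, 36] → [30, 36, 36] → [30, 36, 36, 32] → [30, 36, 36, 32, 40]
So `sum(result)` = 174

Answer: 174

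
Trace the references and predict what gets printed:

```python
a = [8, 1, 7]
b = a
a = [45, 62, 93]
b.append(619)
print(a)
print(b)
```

Key concept: rebinding vs mutation: a is rebound to a new list, b still points at the original.
Step by step:
`a = [8, 1, 7]` → a = [8, 1, 7]
`b = a` → b = [8, 1, 7] (same object as a)
`a = [45, 62, 93]` → a = [45, 62, 93]
`b.append(619)` → b = [8, 1, 7, 619]
`print(a)` → prints [45, 62, 93]
`print(b)` → prints [8, 1, 7, 619]

Answer:
[45, 62, 93]
[8, 1, 7, 619]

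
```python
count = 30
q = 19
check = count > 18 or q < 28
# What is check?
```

Trace:
`count = 30` → count = 30
`q = 19` → q = 19
`check = count > 18 or q < 28` → check = True
So check = True

Answer: True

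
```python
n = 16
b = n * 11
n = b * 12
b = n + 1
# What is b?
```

Trace:
`n = 16` → n = 16
`b = n * 11` → b = 176
`n = b * 12` → n = 2112
`b = n + 1` → b = 2113
So b = 2113

Answer: 2113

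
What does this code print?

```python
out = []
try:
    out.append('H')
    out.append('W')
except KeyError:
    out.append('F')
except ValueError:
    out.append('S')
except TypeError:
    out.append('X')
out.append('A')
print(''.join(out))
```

Execution trace: 'H' (try body) → 'W' (try body, no exception) → 'A' (after the try/except). Output: HWA

Answer: HWA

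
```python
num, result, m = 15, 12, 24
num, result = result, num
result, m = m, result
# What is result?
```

Trace:
`num, result, m = 15, 12, 24` → num = 15; result = 12; m = 24
`num, result = result, num` → num = 12; result = 15
`result, m = m, result` → result = 24; m = 15
So result = 24

Answer: 24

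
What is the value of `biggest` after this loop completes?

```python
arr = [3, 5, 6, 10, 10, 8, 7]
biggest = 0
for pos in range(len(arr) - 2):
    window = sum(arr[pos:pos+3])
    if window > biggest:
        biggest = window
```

Max sum of 3-element window in [3, 5, 6, 10, 10, 8, 7]
`biggest` takes the values: 0 → 14 → 21 → 26 → 28

Answer: 28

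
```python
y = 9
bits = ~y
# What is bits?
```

Trace:
`y = 9` → y = 9
`bits = ~y` → bits = -10
So bits = -10

Answer: -10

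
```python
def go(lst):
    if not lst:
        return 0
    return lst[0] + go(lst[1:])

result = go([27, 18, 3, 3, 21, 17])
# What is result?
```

27 + 18 + 3 + 3 + 21 + 17 + 0 = 89

Answer: 89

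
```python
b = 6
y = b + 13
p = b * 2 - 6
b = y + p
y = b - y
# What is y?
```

Trace:
`b = 6` → b = 6
`y = b + 13` → y = 19
`p = b * 2 - 6` → p = 6
`b = y + p` → b = 25
`y = b - y` → y = 6
So y = 6

Answer: 6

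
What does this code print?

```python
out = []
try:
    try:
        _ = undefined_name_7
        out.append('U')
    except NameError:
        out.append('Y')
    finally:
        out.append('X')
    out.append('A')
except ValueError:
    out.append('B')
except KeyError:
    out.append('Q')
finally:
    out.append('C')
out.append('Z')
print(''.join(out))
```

Execution trace: 'Y' (inner except NameError) → 'X' (inner finally) → 'A' (try body, no exception) → 'C' (finally) → 'Z' (after the try/except). Output: YXACZ

Answer: YXACZ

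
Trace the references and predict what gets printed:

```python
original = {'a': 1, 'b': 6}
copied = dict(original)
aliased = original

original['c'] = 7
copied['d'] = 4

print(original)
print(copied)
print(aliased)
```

Key concept: dict() creates copy, assignment creates alias.
Step by step:
`original = {'a': 1, 'b': 6}` → original = {'a': 1, 'b': 6}
`copied = dict(original)` → copied = {'a': 1, 'b': 6}
`aliased = original` → aliased = {'a': 1, 'b': 6} (same object as original)
`original['c'] = 7` → original = {'a': 1, 'b': 6, 'c': 7} (same object as aliased); aliased = {'a': 1, 'b': 6, 'c': 7} (same object as original)
`copied['d'] = 4` → copied = {'a': 1, 'b': 6, 'd': 4}
`print(original)` → prints {'a': 1, 'b': 6, 'c': 7}
`print(copied)` → prints {'a': 1, 'b': 6, 'd': 4}
`print(aliased)` → prints {'a': 1, 'b': 6, 'c': 7}

Answer:
{'a': 1, 'b': 6, 'c': 7}
{'a': 1, 'b': 6, 'd': 4}
{'a': 1, 'b': 6, 'c': 7}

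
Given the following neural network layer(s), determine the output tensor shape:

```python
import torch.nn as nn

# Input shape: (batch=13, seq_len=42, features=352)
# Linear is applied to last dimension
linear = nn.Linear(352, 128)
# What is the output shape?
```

Input: (13, 42, 352) -> Output: (13, 42, 128)

Answer: (13, 42, 128)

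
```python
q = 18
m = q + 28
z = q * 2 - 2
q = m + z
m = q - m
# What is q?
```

Trace:
`q = 18` → q = 18
`m = q + 28` → m = 46
`z = q * 2 - 2` → z = 34
`q = m + z` → q = 80
`m = q - m` → m = 34
So q = 80

Answer: 80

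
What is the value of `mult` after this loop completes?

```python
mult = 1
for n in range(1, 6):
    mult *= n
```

5! = 120
`mult` takes the values: 1 → 2 → 6 → 24 → 120

Answer: 120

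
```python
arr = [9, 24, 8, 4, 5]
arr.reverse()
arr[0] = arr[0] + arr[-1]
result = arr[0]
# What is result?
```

Trace:
`arr = [9, 24, 8, 4, 5]` → arr = [9, 24, 8, 4, 5]
`arr.reverse()` → arr = [5, 4, 8, 24, 9]
`arr[0] = arr[0] + arr[-1]` → arr = [14, 4, 8, 24, 9]
`result = arr[0]` → result = 14
So result = 14

Answer: 14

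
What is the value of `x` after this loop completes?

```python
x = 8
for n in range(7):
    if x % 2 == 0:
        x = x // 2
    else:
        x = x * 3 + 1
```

Collatz-style transformation from 8
`x` takes the values: 8 → 4 → 2 → 1 → 4 → 2 → 1 → 4

Answer: 4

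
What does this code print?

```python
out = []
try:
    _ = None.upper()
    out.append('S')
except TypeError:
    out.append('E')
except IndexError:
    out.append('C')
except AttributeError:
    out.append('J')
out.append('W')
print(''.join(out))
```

Execution trace: 'J' (except AttributeError) → 'W' (after the try/except). Output: JW

Answer: JW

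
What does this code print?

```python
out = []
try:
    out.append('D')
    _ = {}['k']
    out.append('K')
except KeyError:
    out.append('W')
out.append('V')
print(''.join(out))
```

Execution trace: 'D' (try body) → 'W' (except KeyError) → 'V' (after the try/except). Output: DWV

Answer: DWV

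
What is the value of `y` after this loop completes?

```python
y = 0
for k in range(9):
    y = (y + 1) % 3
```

Increment mod 3, 9 times = 0
`y` takes the values: 0 → 1 → 2 → 0 → 1 → 2 → 0 → 1 → 2 → 0

Answer: 0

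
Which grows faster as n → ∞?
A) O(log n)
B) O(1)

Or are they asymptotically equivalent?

O(log n) vs O(1): Higher order terms dominate.

Answer: A) O(log n) grows faster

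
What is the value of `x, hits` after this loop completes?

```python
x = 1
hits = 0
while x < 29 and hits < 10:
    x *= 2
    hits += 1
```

Double until >= 29 or 10 iterations
`x, hits` takes the values: (1, 0) → (2, 0) → (2, 1) → (4, 1) → (4, 2) → (8, 2) → (8, 3) → (16, 3) → (16, 4) → (32, 4) → (32, 5)

Answer: 32, 5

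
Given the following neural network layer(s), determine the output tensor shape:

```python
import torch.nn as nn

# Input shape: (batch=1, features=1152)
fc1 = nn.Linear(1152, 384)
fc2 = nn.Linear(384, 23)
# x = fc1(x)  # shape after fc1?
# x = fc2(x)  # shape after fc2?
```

Input: (1, 1152) -> after fc1: (1, 384) -> Output: (1, 23)

Answer: (1, 23)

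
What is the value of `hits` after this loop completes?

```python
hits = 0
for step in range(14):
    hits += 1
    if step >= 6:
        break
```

Loop breaks when step reaches 6, hits is 7
`hits` takes the values: 0 → 1 → 2 → 3 → 4 → 5 → 6 → 7

Answer: 7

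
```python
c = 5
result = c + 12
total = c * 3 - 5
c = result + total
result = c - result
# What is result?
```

Trace:
`c = 5` → c = 5
`result = c + 12` → result = 17
`total = c * 3 - 5` → total = 10
`c = result + total` → c = 27
`result = c - result` → result = 10
So result = 10

Answer: 10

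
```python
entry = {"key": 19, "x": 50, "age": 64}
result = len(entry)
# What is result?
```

Trace:
`entry = {"key": 19, "x": 50, "age": 64}` → entry = {'key': 19, 'x': 50, 'age': 64}
`result = len(entry)` → result = 3
So result = 3

Answer: 3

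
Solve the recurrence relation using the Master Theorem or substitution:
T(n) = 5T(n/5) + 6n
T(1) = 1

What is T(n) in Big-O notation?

By Master Theorem: a=5, b=5, f(n)=6n. Since log_5(5) = 1 and f(n) = Θ(n^1), Case 2 applies. T(n) = O(n log n).

Answer: O(n log n)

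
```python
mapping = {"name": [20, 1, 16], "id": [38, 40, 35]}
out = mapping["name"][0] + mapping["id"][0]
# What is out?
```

Trace:
`mapping = {"name": [20, 1, 16], "id": [38, 40, 35]}` → mapping = {'name': [20, 1, 16], 'id': [38, 40, 35]}
`out = mapping["name"][0] + mapping["id"][0]` → out = 58
So out = 58

Answer: 58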